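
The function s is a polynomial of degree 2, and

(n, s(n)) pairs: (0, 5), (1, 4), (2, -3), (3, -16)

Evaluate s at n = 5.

First differences: -1, -7, -13. Second differences: -6, -6.
Level-2 differences are constant, so s has degree 2.
Fitting a degree-2 polynomial gives s(n) = -3n² + 2n + 5.
Then s(5) = -60.

-60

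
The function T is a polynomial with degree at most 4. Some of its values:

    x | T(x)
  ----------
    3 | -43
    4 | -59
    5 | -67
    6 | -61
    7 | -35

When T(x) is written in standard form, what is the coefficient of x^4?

First differences: -16, -8, 6, 26. Second differences: 8, 14, 20. Third differences: 6, 6.
Level-3 differences are constant, so T has degree 3.
Fitting a degree-3 polynomial gives T(x) = x³ - 8x² + 3x - 7.
The coefficient of x^4 is 0.

0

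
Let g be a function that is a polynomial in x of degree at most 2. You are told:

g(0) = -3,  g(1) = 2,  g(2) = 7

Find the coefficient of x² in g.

First differences: 5, 5.
Level-1 differences are constant, so g has degree 1.
Fitting a degree-1 polynomial gives g(x) = 5x - 3.
The coefficient of x² is 0.

0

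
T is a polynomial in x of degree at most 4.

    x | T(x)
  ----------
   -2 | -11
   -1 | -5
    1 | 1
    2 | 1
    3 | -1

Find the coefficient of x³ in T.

Write T(x) = ax^4 + bx³ + cx² + dx + e; the 5 given values yield a linear system in the 5 coefficients.
Solving, the top 2 coefficients vanish, and T(x) = -x² + 3x - 1.
The coefficient of x³ is 0.

0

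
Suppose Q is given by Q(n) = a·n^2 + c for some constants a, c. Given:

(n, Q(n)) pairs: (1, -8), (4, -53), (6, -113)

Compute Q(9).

-248

From Q(1) = -8 and Q(4) = -53: 1a + c = -8 and 16a + c = -53.
Subtracting: 15a = -45, so a = -3; then c = -8 − (-3)·1 = -5.
So Q(n) = -3n² − 5, and Q(9) = -248.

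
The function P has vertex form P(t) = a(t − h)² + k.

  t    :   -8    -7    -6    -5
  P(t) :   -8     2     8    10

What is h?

First differences 10, 6, 2; second difference -4 = 2a, so a = -2.
Expanding, the t-coefficient is −2ah = 4h; matching it to the data gives h = -5, and then k = 10.
So P(t) = -2(t + 5)² + 10.
Hence h = -5.

-5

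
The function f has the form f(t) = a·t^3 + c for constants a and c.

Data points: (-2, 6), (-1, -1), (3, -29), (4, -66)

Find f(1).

-3

From f(-2) = 6 and f(-1) = -1: -8a + c = 6 and -1a + c = -1.
Subtracting: 7a = -7, so a = -1; then c = 6 − (-1)·(-8) = -2.
So f(t) = -1t³ − 2, and f(1) = -3.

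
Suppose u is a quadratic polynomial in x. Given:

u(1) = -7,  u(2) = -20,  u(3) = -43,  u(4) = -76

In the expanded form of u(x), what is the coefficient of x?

2

Write u(x) = ax² + bx + c; the 4 given values yield a linear system in the 3 coefficients.
Solving, u(x) = -5x² + 2x - 4.
The coefficient of x is 2.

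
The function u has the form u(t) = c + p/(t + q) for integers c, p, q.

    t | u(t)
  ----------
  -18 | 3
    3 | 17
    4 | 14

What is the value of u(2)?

(u(t) − c)(t + q) = p for each data point; the three points give a linear system in c and q, then p follows.
Solving: c = 5, q = 0, p = 36, so u(t) = 5 + 36/(t + 0).
Then u(2) = 5 + 36/2 = 23.

23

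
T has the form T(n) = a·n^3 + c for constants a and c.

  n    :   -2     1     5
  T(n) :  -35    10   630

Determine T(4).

From T(-2) = -35 and T(1) = 10: -8a + c = -35 and 1a + c = 10.
Subtracting: 9a = 45, so a = 5; then c = -35 − 5·(-8) = 5.
So T(n) = 5n³ + 5, and T(4) = 325.

325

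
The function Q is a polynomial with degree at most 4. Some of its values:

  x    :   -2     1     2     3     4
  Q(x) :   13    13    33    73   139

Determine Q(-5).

-23

Write Q(x) = ax^4 + bx³ + cx² + dx + e; the 5 given values yield a linear system in the 5 coefficients.
Solving, the leading coefficient vanishes, and Q(x) = x³ + 4x² + x + 7.
Then Q(-5) = -23.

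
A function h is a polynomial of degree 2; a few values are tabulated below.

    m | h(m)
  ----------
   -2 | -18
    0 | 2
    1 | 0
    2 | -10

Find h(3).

Write h(m) = am² + bm + c; the 4 given values yield a linear system in the 3 coefficients.
Solving, h(m) = -4m² + 2m + 2.
Then h(3) = -28.

-28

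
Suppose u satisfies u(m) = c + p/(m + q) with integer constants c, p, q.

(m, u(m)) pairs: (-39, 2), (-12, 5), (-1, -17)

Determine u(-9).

7

(u(m) − c)(m + q) = p for each data point; the three points give a linear system in c and q, then p follows.
Solving: c = 1, q = 3, p = -36, so u(m) = 1 − 36/(m + 3).
Then u(-9) = 1 − 36/(-6) = 7.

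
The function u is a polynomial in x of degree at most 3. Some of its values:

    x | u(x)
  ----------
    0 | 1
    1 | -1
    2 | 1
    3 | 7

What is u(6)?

49

First differences: -2, 2, 6. Second differences: 4, 4.
Level-2 differences are constant, so u has degree 2.
Fitting a degree-2 polynomial gives u(x) = 2x² - 4x + 1.
Then u(6) = 49.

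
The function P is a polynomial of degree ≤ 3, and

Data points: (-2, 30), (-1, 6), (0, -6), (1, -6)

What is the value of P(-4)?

Write P(t) = at³ + bt² + ct + d; the 4 given values yield a linear system in the 4 coefficients.
Solving, the leading coefficient vanishes, and P(t) = 6t² - 6t - 6.
Then P(-4) = 114.

114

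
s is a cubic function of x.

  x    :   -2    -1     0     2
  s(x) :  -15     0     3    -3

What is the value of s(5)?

Write s(x) = ax³ + bx² + cx + d; the 4 given values yield a linear system in the 4 coefficients.
Solving, s(x) = x³ - 3x² - x + 3.
Then s(5) = 48.

48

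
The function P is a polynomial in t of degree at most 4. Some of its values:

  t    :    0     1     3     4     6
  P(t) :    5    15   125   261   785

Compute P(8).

Write P(t) = at^4 + bt³ + ct² + dt + e; the 5 given values yield a linear system in the 5 coefficients.
Solving, the leading coefficient vanishes, and P(t) = 3t³ + 3t² + 4t + 5.
Then P(8) = 1765.

1765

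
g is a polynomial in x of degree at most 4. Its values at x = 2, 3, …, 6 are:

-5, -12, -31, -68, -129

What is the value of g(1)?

First differences: -7, -19, -37, -61. Second differences: -12, -18, -24. Third differences: -6, -6.
Level-3 differences are constant, so g has degree 3.
Fitting a degree-3 polynomial gives g(x) = -x³ + 3x² - 3x - 3.
Then g(1) = -4.

-4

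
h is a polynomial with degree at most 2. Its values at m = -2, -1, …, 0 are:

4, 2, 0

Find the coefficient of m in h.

First differences: -2, -2.
Level-1 differences are constant, so h has degree 1.
Fitting a degree-1 polynomial gives h(m) = -2m.
The coefficient of m is -2.

-2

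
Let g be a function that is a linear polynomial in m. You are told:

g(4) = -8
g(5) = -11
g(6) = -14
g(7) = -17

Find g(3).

First differences: -3, -3, -3.
Level-1 differences are constant, so g has degree 1.
Fitting a degree-1 polynomial gives g(m) = -3m + 4.
Then g(3) = -5.

-5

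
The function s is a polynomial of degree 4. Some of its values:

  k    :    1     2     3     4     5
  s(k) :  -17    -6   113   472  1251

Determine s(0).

-4

Write s(k) = ak^4 + bk³ + ck² + dk + e; the 5 given values yield a linear system in the 5 coefficients.
Solving, s(k) = 2k^4 + 2k³ - 8k² - 9k - 4.
Then s(0) = -4.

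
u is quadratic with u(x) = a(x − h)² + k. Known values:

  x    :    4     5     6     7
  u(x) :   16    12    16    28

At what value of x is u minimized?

5

First differences -4, 4, 12; second difference 8 = 2a, so a = 4.
Expanding, the x-coefficient is −2ah = -8h; matching it to the data gives h = 5, and then k = 12.
So u(x) = 4(x − 5)² + 12.
Hence h = 5.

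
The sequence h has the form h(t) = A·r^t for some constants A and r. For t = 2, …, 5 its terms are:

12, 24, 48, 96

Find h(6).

Consecutive ratio: 24/12 = 2, and 48/24 = 2, so r = 2.
Then A·2^2 = 12 gives A = 3, and h(t) = 3·2^t.
h(6) = 3·2^6 = 192.

192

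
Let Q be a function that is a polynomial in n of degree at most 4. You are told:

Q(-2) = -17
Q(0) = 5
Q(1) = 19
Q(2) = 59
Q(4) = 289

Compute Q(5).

Write Q(n) = an^4 + bn³ + cn² + dn + e; the 5 given values yield a linear system in the 5 coefficients.
Solving, the leading coefficient vanishes, and Q(n) = 3n³ + 4n² + 7n + 5.
Then Q(5) = 515.

515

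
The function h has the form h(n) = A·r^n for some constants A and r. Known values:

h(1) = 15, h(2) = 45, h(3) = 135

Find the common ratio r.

Consecutive ratio: 45/15 = 3, and 135/45 = 3, so r = 3.
Then A·3^1 = 15 gives A = 5, and h(n) = 5·3^n.

3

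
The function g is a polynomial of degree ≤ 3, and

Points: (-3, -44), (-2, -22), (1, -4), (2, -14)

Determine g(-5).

-112

Write g(t) = at³ + bt² + ct + d; the 4 given values yield a linear system in the 4 coefficients.
Solving, the leading coefficient vanishes, and g(t) = -4t² + 2t - 2.
Then g(-5) = -112.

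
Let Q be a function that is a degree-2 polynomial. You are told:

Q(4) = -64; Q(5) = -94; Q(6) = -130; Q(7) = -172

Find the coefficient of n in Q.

-3

First differences: -30, -36, -42. Second differences: -6, -6.
Level-2 differences are constant, so Q has degree 2.
Fitting a degree-2 polynomial gives Q(n) = -3n² - 3n - 4.
The coefficient of n is -3.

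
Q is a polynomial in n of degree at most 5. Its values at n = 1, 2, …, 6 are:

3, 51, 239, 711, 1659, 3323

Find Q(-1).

First differences: 48, 188, 472, 948, 1664. Second differences: 140, 284, 476, 716. Third differences: 144, 192, 240. Fourth differences: 48, 48.
Level-4 differences are constant, so Q has degree 4.
Fitting a degree-4 polynomial gives Q(n) = 2n^4 + 4n³ - 4n² + 2n - 1.
Then Q(-1) = -9.

-9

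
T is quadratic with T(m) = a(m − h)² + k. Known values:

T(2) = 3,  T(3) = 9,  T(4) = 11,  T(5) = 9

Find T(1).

-7

First differences 6, 2, -2; second difference -4 = 2a, so a = -2.
Expanding, the m-coefficient is −2ah = 4h; matching it to the data gives h = 4, and then k = 11.
So T(m) = -2(m − 4)² + 11.
T(1) = -2·(-3)² + 11 = -7.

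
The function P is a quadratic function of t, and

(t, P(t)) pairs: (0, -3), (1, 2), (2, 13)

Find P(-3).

18

Write P(t) = at² + bt + c; the 3 given values yield a linear system in the 3 coefficients.
Solving, P(t) = 3t² + 2t - 3.
Then P(-3) = 18.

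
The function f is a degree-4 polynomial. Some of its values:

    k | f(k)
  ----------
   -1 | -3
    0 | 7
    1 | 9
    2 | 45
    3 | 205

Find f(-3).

25

Write f(k) = ak^4 + bk³ + ck² + dk + e; the 5 given values yield a linear system in the 5 coefficients.
Solving, f(k) = 2k^4 + 3k³ - 6k² + 3k + 7.
Then f(-3) = 25.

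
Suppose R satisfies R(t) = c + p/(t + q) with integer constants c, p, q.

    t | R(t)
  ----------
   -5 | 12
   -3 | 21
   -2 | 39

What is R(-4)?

15

(R(t) − c)(t + q) = p for each data point; the three points give a linear system in c and q, then p follows.
Solving: c = 3, q = 1, p = -36, so R(t) = 3 − 36/(t + 1).
Then R(-4) = 3 − 36/(-3) = 15.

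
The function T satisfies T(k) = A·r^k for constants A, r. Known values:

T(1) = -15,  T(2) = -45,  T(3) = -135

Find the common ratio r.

Consecutive ratio: -45/(-15) = 3, and -135/(-45) = 3, so r = 3.
Then A·3^1 = -15 gives A = -5, and T(k) = -5·3^k.

3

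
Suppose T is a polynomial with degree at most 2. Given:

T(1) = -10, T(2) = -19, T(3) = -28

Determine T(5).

-46

First differences: -9, -9.
Level-1 differences are constant, so T has degree 1.
Fitting a degree-1 polynomial gives T(k) = -9k - 1.
Then T(5) = -46.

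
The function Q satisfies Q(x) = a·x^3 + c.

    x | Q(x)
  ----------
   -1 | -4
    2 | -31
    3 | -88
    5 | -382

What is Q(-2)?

From Q(-1) = -4 and Q(2) = -31: -1a + c = -4 and 8a + c = -31.
Subtracting: 9a = -27, so a = -3; then c = -4 − (-3)·(-1) = -7.
So Q(x) = -3x³ − 7, and Q(-2) = 17.

17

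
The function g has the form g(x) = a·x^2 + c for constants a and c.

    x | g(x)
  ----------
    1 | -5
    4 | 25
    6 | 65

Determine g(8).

121

From g(1) = -5 and g(4) = 25: 1a + c = -5 and 16a + c = 25.
Subtracting: 15a = 30, so a = 2; then c = -5 − 2·1 = -7.
So g(x) = 2x² − 7, and g(8) = 121.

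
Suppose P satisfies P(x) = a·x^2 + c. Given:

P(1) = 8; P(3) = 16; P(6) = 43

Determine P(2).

11

From P(1) = 8 and P(3) = 16: 1a + c = 8 and 9a + c = 16.
Subtracting: 8a = 8, so a = 1; then c = 8 − 1·1 = 7.
So P(x) = 1x² + 7, and P(2) = 11.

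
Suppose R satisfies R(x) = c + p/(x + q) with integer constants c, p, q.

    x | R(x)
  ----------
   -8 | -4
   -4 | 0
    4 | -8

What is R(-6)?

(R(x) − c)(x + q) = p for each data point; the three points give a linear system in c and q, then p follows.
Solving: c = -6, q = 2, p = -12, so R(x) = -6 − 12/(x + 2).
Then R(-6) = -6 − 12/(-4) = -3.

-3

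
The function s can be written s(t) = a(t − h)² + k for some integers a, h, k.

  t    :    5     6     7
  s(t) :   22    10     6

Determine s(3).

70

First differences -12, -4; second difference 8 = 2a, so a = 4.
Expanding, the t-coefficient is −2ah = -8h; matching it to the data gives h = 7, and then k = 6.
So s(t) = 4(t − 7)² + 6.
s(3) = 4·(-4)² + 6 = 70.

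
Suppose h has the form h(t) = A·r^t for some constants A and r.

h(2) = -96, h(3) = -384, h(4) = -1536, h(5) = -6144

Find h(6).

Consecutive ratio: -384/(-96) = 4, and -1536/(-384) = 4, so r = 4.
Then A·4^2 = -96 gives A = -6, and h(t) = -6·4^t.
h(6) = -6·4^6 = -24576.

-24576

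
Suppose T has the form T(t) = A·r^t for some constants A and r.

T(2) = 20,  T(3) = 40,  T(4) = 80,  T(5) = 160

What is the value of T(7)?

640

Consecutive ratio: 40/20 = 2, and 80/40 = 2, so r = 2.
Then A·2^2 = 20 gives A = 5, and T(t) = 5·2^t.
T(7) = 5·2^7 = 640.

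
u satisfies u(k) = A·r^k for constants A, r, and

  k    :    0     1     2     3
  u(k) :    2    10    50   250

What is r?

Consecutive ratio: 10/2 = 5, and 50/10 = 5, so r = 5.
Then A·5^0 = 2 gives A = 2, and u(k) = 2·5^k.

5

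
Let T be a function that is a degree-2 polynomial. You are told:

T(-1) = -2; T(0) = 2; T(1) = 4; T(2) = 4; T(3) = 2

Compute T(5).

First differences: 4, 2, 0, -2. Second differences: -2, -2, -2.
Level-2 differences are constant, so T has degree 2.
Fitting a degree-2 polynomial gives T(k) = -k² + 3k + 2.
Then T(5) = -8.

-8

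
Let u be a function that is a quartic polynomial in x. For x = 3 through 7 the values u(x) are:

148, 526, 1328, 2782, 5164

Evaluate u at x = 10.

Write u(x) = ax^4 + bx³ + cx² + dx + e; the 5 given values yield a linear system in the 5 coefficients.
Solving, u(x) = 2x^4 + 2x³ - 6x² - 4x - 2.
Then u(10) = 21358.

21358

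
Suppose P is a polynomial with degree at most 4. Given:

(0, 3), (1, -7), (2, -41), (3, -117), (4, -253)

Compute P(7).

-1201

First differences: -10, -34, -76, -136. Second differences: -24, -42, -60. Third differences: -18, -18.
Level-3 differences are constant, so P has degree 3.
Fitting a degree-3 polynomial gives P(k) = -3k³ - 3k² - 4k + 3.
Then P(7) = -1201.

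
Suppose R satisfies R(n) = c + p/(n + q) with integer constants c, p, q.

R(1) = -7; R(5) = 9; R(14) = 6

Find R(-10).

(R(n) − c)(n + q) = p for each data point; the three points give a linear system in c and q, then p follows.
Solving: c = 5, q = -2, p = 12, so R(n) = 5 + 12/(n − 2).
Then R(-10) = 5 + 12/(-12) = 4.

4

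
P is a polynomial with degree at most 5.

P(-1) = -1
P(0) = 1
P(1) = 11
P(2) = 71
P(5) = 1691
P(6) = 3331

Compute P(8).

Write P(n) = an^5 + bn^4 + cn³ + dn² + en + p; the 6 given values yield a linear system in the 6 coefficients.
Solving, the leading coefficient vanishes, and P(n) = 2n^4 + 3n³ + 2n² + 3n + 1.
Then P(8) = 9881.

9881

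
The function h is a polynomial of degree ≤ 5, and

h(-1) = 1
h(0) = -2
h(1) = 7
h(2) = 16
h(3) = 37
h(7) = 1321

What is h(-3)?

Write h(k) = ak^5 + bk^4 + ck³ + dk² + ek + p; the 6 given values yield a linear system in the 6 coefficients.
Solving, the leading coefficient vanishes, and h(k) = k^4 - 4k³ + 5k² + 7k - 2.
Then h(-3) = 211.

211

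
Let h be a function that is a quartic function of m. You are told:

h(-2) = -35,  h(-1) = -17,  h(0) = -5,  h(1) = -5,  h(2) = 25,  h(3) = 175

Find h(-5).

655

First differences: 18, 12, 0, 30, 150. Second differences: -6, -12, 30, 120. Third differences: -6, 42, 90. Fourth differences: 48, 48.
Level-4 differences are constant, so h has degree 4.
Fitting a degree-4 polynomial gives h(m) = 2m^4 + 3m³ - 8m² + 3m - 5.
Then h(-5) = 655.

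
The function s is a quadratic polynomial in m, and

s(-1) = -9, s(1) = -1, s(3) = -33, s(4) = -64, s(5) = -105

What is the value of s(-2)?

-28

Write s(m) = am² + bm + c; the 5 given values yield a linear system in the 3 coefficients.
Solving, s(m) = -5m² + 4m.
Then s(-2) = -28.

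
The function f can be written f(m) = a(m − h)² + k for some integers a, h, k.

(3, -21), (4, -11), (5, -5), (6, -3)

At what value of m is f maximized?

6

First differences 10, 6, 2; second difference -4 = 2a, so a = -2.
Expanding, the m-coefficient is −2ah = 4h; matching it to the data gives h = 6, and then k = -3.
So f(m) = -2(m − 6)² − 3.
Hence h = 6.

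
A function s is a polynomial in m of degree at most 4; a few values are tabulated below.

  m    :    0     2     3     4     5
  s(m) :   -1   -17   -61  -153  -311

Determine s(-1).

7

Write s(m) = am^4 + bm³ + cm² + dm + e; the 5 given values yield a linear system in the 5 coefficients.
Solving, the leading coefficient vanishes, and s(m) = -3m³ + 3m² - 2m - 1.
Then s(-1) = 7.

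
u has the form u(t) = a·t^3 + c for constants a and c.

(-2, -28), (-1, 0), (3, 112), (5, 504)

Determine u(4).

260

From u(-2) = -28 and u(-1) = 0: -8a + c = -28 and -1a + c = 0.
Subtracting: 7a = 28, so a = 4; then c = -28 − 4·(-8) = 4.
So u(t) = 4t³ + 4, and u(4) = 260.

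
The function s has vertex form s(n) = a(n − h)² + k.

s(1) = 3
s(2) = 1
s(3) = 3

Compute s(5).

First differences -2, 2; second difference 4 = 2a, so a = 2.
Expanding, the n-coefficient is −2ah = -4h; matching it to the data gives h = 2, and then k = 1.
So s(n) = 2(n − 2)² + 1.
s(5) = 2·3² + 1 = 19.

19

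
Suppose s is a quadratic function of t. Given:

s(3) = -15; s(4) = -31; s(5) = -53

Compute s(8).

-155

Write s(t) = at² + bt + c; the 3 given values yield a linear system in the 3 coefficients.
Solving, s(t) = -3t² + 5t - 3.
Then s(8) = -155.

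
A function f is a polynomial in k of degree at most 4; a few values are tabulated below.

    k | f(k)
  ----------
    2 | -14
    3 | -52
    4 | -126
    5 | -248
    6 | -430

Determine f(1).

First differences: -38, -74, -122, -182. Second differences: -36, -48, -60. Third differences: -12, -12.
Level-3 differences are constant, so f has degree 3.
Fitting a degree-3 polynomial gives f(k) = -2k³ + 2.
Then f(1) = 0.

0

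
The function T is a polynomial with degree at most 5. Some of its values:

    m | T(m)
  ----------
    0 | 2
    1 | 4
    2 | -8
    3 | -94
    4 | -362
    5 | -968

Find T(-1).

-2

Write T(m) = am^5 + bm^4 + cm³ + dm² + em + p; the 6 given values yield a linear system in the 6 coefficients.
Solving, the leading coefficient vanishes, and T(m) = -2m^4 + 2m³ + m² + m + 2.
Then T(-1) = -2.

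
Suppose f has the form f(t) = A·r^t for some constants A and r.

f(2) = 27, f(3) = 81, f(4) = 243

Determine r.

3

Consecutive ratio: 81/27 = 3, and 243/81 = 3, so r = 3.
Then A·3^2 = 27 gives A = 3, and f(t) = 3·3^t.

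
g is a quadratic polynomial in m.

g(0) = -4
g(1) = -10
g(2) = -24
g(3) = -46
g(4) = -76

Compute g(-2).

Write g(m) = am² + bm + c; the 5 given values yield a linear system in the 3 coefficients.
Solving, g(m) = -4m² - 2m - 4.
Then g(-2) = -16.

-16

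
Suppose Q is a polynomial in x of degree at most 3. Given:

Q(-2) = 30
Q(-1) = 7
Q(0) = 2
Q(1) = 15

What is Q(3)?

Write Q(x) = ax³ + bx² + cx + d; the 4 given values yield a linear system in the 4 coefficients.
Solving, the leading coefficient vanishes, and Q(x) = 9x² + 4x + 2.
Then Q(3) = 95.

95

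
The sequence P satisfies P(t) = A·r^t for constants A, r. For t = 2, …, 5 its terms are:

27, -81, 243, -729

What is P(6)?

Consecutive ratio: -81/27 = -3, and 243/(-81) = -3, so r = -3.
Then A·(-3)^2 = 27 gives A = 3, and P(t) = 3·(-3)^t.
P(6) = 3·(-3)^6 = 2187.

2187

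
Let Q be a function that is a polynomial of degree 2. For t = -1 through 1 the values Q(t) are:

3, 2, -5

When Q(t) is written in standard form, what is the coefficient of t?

-4

Write Q(t) = at² + bt + c; the 3 given values yield a linear system in the 3 coefficients.
Solving, Q(t) = -3t² - 4t + 2.
The coefficient of t is -4.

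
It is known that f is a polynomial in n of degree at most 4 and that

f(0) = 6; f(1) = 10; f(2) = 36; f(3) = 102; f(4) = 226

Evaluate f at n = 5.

Write f(n) = an^4 + bn³ + cn² + dn + e; the 5 given values yield a linear system in the 5 coefficients.
Solving, the leading coefficient vanishes, and f(n) = 3n³ + 2n² - n + 6.
Then f(5) = 426.

426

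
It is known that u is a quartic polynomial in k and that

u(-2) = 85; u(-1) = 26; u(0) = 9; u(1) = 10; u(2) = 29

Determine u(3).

Write u(k) = ak^4 + bk³ + ck² + dk + e; the 5 given values yield a linear system in the 5 coefficients.
Solving, u(k) = k^4 - 2k³ + 8k² - 6k + 9.
Then u(3) = 90.

90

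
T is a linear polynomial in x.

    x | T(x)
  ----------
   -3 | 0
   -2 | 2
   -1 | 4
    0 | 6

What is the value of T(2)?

Write T(x) = ax + b; the 4 given values yield a linear system in the 2 coefficients.
Solving, T(x) = 2x + 6.
Then T(2) = 10.

10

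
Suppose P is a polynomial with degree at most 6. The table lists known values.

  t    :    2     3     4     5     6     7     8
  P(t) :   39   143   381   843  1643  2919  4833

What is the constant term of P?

Write P(t) = at^6 + bt^5 + ct^4 + dt³ + et² + pt + q; the 7 given values yield a linear system in the 7 coefficients.
Solving, the top 2 coefficients vanish, and P(t) = t^4 + t³ + 3t² + 5t - 7.
The constant term is P(0) = -7.

-7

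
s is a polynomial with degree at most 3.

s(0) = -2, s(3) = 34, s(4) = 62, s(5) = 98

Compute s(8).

254

Write s(m) = am³ + bm² + cm + d; the 4 given values yield a linear system in the 4 coefficients.
Solving, the leading coefficient vanishes, and s(m) = 4m² - 2.
Then s(8) = 254.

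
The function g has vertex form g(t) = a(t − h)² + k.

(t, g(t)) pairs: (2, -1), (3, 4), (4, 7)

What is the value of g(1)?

First differences 5, 3; second difference -2 = 2a, so a = -1.
Expanding, the t-coefficient is −2ah = 2h; matching it to the data gives h = 5, and then k = 8.
So g(t) = -1(t − 5)² + 8.
g(1) = -1·(-4)² + 8 = -8.

-8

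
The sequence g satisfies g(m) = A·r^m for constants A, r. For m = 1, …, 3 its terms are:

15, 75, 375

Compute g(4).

1875

Consecutive ratio: 75/15 = 5, and 375/75 = 5, so r = 5.
Then A·5^1 = 15 gives A = 3, and g(m) = 3·5^m.
g(4) = 3·5^4 = 1875.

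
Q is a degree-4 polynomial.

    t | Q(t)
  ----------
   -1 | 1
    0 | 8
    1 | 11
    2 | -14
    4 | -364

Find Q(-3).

Write Q(t) = at^4 + bt³ + ct² + dt + e; the 5 given values yield a linear system in the 5 coefficients.
Solving, Q(t) = -t^4 - 2t³ - t² + 7t + 8.
Then Q(-3) = -49.

-49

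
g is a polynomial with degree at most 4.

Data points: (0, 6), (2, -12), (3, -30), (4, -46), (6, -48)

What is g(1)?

Write g(n) = an^4 + bn³ + cn² + dn + e; the 5 given values yield a linear system in the 5 coefficients.
Solving, the leading coefficient vanishes, and g(n) = n³ - 8n² + 3n + 6.
Then g(1) = 2.

2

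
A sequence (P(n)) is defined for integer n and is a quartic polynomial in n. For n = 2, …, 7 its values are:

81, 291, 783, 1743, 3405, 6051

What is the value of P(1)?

First differences: 210, 492, 960, 1662, 2646. Second differences: 282, 468, 702, 984. Third differences: 186, 234, 282. Fourth differences: 48, 48.
Level-4 differences are constant, so P has degree 4.
Fitting a degree-4 polynomial gives P(n) = 2n^4 + 3n³ + 4n² + 3n + 3.
Then P(1) = 15.

15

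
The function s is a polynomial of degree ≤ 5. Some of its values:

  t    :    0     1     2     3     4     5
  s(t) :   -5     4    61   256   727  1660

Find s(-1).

-8

First differences: 9, 57, 195, 471, 933. Second differences: 48, 138, 276, 462. Third differences: 90, 138, 186. Fourth differences: 48, 48.
Level-4 differences are constant, so s has degree 4.
Fitting a degree-4 polynomial gives s(t) = 2t^4 + 3t³ + t² + 3t - 5.
Then s(-1) = -8.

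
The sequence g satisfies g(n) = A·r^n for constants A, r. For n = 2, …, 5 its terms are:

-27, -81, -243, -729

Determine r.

3

Consecutive ratio: -81/(-27) = 3, and -243/(-81) = 3, so r = 3.
Then A·3^2 = -27 gives A = -3, and g(n) = -3·3^n.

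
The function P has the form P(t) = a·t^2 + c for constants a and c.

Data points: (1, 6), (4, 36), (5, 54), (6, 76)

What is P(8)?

132

From P(1) = 6 and P(4) = 36: 1a + c = 6 and 16a + c = 36.
Subtracting: 15a = 30, so a = 2; then c = 6 − 2·1 = 4.
So P(t) = 2t² + 4, and P(8) = 132.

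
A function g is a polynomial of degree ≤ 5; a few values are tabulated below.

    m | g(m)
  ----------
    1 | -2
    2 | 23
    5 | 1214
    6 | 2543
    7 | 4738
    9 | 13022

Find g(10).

19879

Write g(m) = am^5 + bm^4 + cm³ + dm² + em + p; the 6 given values yield a linear system in the 6 coefficients.
Solving, the leading coefficient vanishes, and g(m) = 2m^4 - m² - 2m - 1.
Then g(10) = 19879.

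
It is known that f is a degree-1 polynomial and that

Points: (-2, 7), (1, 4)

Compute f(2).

3

Write f(m) = am + b; the 2 given values yield a linear system in the 2 coefficients.
Solving, f(m) = -m + 5.
Then f(2) = 3.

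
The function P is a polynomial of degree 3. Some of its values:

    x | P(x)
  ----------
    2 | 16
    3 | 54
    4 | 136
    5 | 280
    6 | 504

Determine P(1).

First differences: 38, 82, 144, 224. Second differences: 44, 62, 80. Third differences: 18, 18.
Level-3 differences are constant, so P has degree 3.
Fitting a degree-3 polynomial gives P(x) = 3x³ - 5x² + 6x.
Then P(1) = 4.

4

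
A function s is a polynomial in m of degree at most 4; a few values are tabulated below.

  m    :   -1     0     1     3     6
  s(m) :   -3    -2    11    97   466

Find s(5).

303

Write s(m) = am^4 + bm³ + cm² + dm + e; the 5 given values yield a linear system in the 5 coefficients.
Solving, the leading coefficient vanishes, and s(m) = m³ + 6m² + 6m - 2.
Then s(5) = 303.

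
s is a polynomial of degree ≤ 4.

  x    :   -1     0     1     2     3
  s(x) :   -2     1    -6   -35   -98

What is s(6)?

Write s(x) = ax^4 + bx³ + cx² + dx + e; the 5 given values yield a linear system in the 5 coefficients.
Solving, the leading coefficient vanishes, and s(x) = -2x³ - 5x² + 1.
Then s(6) = -611.

-611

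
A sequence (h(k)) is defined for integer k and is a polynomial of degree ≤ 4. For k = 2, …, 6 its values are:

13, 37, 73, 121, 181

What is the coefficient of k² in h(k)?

First differences: 24, 36, 48, 60. Second differences: 12, 12, 12.
Level-2 differences are constant, so h has degree 2.
Fitting a degree-2 polynomial gives h(k) = 6k² - 6k + 1.
The coefficient of k² is 6.

6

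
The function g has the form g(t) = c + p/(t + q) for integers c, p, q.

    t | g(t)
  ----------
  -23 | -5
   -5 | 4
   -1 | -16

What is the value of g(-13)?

(g(t) − c)(t + q) = p for each data point; the three points give a linear system in c and q, then p follows.
Solving: c = -6, q = 3, p = -20, so g(t) = -6 − 20/(t + 3).
Then g(-13) = -6 − 20/(-10) = -4.

-4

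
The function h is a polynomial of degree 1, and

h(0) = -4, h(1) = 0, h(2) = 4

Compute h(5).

First differences: 4, 4.
Level-1 differences are constant, so h has degree 1.
Fitting a degree-1 polynomial gives h(k) = 4k - 4.
Then h(5) = 16.

16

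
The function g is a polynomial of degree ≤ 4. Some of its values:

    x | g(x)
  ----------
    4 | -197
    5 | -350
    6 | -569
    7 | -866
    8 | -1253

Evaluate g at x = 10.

-2345

Write g(x) = ax^4 + bx³ + cx² + dx + e; the 5 given values yield a linear system in the 5 coefficients.
Solving, the leading coefficient vanishes, and g(x) = -2x³ - 3x² - 4x - 5.
Then g(10) = -2345.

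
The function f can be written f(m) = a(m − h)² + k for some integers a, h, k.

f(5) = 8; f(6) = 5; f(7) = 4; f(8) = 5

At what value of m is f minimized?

7

First differences -3, -1, 1; second difference 2 = 2a, so a = 1.
Expanding, the m-coefficient is −2ah = -2h; matching it to the data gives h = 7, and then k = 4.
So f(m) = 1(m − 7)² + 4.
Hence h = 7.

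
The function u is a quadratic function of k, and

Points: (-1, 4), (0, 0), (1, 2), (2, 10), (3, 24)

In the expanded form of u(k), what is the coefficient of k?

-1

First differences: -4, 2, 8, 14. Second differences: 6, 6, 6.
Level-2 differences are constant, so u has degree 2.
Fitting a degree-2 polynomial gives u(k) = 3k² - k.
The coefficient of k is -1.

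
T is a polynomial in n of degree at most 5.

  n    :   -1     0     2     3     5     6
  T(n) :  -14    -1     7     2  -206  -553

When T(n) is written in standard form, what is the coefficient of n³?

4

Write T(n) = an^5 + bn^4 + cn³ + dn² + en + p; the 6 given values yield a linear system in the 6 coefficients.
Solving, the leading coefficient vanishes, and T(n) = -n^4 + 4n³ - 4n² + 4n - 1.
The coefficient of n³ is 4.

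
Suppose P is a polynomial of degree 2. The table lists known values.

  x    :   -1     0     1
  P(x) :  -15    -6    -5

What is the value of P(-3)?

Write P(x) = ax² + bx + c; the 3 given values yield a linear system in the 3 coefficients.
Solving, P(x) = -4x² + 5x - 6.
Then P(-3) = -57.

-57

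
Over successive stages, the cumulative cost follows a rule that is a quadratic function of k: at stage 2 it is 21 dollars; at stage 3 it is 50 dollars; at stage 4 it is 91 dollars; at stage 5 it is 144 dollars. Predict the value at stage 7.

286

Write the value at k as g(k).
First differences: 29, 41, 53. Second differences: 12, 12.
Level-2 differences are constant, so g has degree 2.
Fitting a degree-2 polynomial gives g(k) = 6k² - k - 1.
Then g(7) = 286.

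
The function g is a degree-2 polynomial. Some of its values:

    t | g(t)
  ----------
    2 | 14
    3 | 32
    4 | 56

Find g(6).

Write g(t) = at² + bt + c; the 3 given values yield a linear system in the 3 coefficients.
Solving, g(t) = 3t² + 3t - 4.
Then g(6) = 122.

122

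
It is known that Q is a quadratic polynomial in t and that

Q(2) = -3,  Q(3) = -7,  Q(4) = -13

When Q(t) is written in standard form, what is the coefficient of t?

1

Write Q(t) = at² + bt + c; the 3 given values yield a linear system in the 3 coefficients.
Solving, Q(t) = -t² + t - 1.
The coefficient of t is 1.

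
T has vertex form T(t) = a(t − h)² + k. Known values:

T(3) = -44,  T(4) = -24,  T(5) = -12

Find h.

First differences 20, 12; second difference -8 = 2a, so a = -4.
Expanding, the t-coefficient is −2ah = 8h; matching it to the data gives h = 6, and then k = -8.
So T(t) = -4(t − 6)² − 8.
Hence h = 6.

6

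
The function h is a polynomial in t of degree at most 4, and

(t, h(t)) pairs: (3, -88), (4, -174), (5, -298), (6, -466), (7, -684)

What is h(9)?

-1294

First differences: -86, -124, -168, -218. Second differences: -38, -44, -50. Third differences: -6, -6.
Level-3 differences are constant, so h has degree 3.
Fitting a degree-3 polynomial gives h(t) = -t³ - 7t² + 2.
Then h(9) = -1294.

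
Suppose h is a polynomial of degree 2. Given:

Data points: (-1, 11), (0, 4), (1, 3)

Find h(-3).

Write h(m) = am² + bm + c; the 3 given values yield a linear system in the 3 coefficients.
Solving, h(m) = 3m² - 4m + 4.
Then h(-3) = 43.

43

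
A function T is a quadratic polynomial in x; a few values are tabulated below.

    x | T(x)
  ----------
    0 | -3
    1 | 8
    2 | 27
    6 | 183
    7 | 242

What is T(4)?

Write T(x) = ax² + bx + c; the 5 given values yield a linear system in the 3 coefficients.
Solving, T(x) = 4x² + 7x - 3.
Then T(4) = 89.

89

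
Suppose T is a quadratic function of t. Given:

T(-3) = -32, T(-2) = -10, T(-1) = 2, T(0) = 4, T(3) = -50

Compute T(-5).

Write T(t) = at² + bt + c; the 5 given values yield a linear system in the 3 coefficients.
Solving, T(t) = -5t² - 3t + 4.
Then T(-5) = -106.

-106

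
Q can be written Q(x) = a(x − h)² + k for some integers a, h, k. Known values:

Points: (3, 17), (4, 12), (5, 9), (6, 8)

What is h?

First differences -5, -3, -1; second difference 2 = 2a, so a = 1.
Expanding, the x-coefficient is −2ah = -2h; matching it to the data gives h = 6, and then k = 8.
So Q(x) = 1(x − 6)² + 8.
Hence h = 6.

6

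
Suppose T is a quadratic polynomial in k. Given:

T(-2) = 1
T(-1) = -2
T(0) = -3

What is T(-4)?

Write T(k) = ak² + bk + c; the 3 given values yield a linear system in the 3 coefficients.
Solving, T(k) = k² - 3.
Then T(-4) = 13.

13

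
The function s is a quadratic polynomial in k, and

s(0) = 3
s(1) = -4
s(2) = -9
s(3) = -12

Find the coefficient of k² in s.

First differences: -7, -5, -3. Second differences: 2, 2.
Level-2 differences are constant, so s has degree 2.
Fitting a degree-2 polynomial gives s(k) = k² - 8k + 3.
The coefficient of k² is 1.

1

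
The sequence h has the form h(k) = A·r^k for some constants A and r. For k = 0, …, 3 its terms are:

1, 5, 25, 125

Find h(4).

625

Consecutive ratio: 5/1 = 5, and 25/5 = 5, so r = 5.
Then A·5^0 = 1 gives A = 1, and h(k) = 1·5^k.
h(4) = 1·5^4 = 625.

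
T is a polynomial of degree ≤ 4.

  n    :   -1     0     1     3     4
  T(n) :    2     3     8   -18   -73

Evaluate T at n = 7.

-550

Write T(n) = an^4 + bn³ + cn² + dn + e; the 5 given values yield a linear system in the 5 coefficients.
Solving, the leading coefficient vanishes, and T(n) = -2n³ + 2n² + 5n + 3.
Then T(7) = -550.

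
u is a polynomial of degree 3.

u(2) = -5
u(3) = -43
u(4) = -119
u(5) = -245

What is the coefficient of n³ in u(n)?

Write u(n) = an³ + bn² + cn + d; the 4 given values yield a linear system in the 4 coefficients.
Solving, u(n) = -2n³ - n² + 5n + 5.
The coefficient of n³ is -2.

-2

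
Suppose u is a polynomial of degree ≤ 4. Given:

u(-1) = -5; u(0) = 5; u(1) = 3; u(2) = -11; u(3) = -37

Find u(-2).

First differences: 10, -2, -14, -26. Second differences: -12, -12, -12.
Level-2 differences are constant, so u has degree 2.
Fitting a degree-2 polynomial gives u(t) = -6t² + 4t + 5.
Then u(-2) = -27.

-27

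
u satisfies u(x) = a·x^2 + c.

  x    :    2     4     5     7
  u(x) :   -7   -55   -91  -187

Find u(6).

From u(2) = -7 and u(4) = -55: 4a + c = -7 and 16a + c = -55.
Subtracting: 12a = -48, so a = -4; then c = -7 − (-4)·4 = 9.
So u(x) = -4x² + 9, and u(6) = -135.

-135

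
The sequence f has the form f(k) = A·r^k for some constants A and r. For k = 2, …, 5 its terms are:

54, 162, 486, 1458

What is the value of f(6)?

Consecutive ratio: 162/54 = 3, and 486/162 = 3, so r = 3.
Then A·3^2 = 54 gives A = 6, and f(k) = 6·3^k.
f(6) = 6·3^6 = 4374.

4374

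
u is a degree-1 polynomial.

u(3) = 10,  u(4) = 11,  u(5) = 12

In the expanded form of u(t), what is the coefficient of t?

1

First differences: 1, 1.
Level-1 differences are constant, so u has degree 1.
Fitting a degree-1 polynomial gives u(t) = t + 7.
The coefficient of t is 1.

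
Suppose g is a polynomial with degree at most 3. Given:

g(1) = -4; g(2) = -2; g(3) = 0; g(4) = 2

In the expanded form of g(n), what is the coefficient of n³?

0

Write g(n) = an³ + bn² + cn + d; the 4 given values yield a linear system in the 4 coefficients.
Solving, the top 2 coefficients vanish, and g(n) = 2n - 6.
The coefficient of n³ is 0.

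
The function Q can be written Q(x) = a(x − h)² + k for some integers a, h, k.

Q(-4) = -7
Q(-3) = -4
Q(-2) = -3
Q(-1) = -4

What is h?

First differences 3, 1, -1; second difference -2 = 2a, so a = -1.
Expanding, the x-coefficient is −2ah = 2h; matching it to the data gives h = -2, and then k = -3.
So Q(x) = -1(x + 2)² − 3.
Hence h = -2.

-2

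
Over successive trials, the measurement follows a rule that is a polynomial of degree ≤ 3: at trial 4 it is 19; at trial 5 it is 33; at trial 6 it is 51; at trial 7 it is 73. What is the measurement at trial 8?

Write the value at m as u(m).
First differences: 14, 18, 22. Second differences: 4, 4.
Level-2 differences are constant, so u has degree 2.
Fitting a degree-2 polynomial gives u(m) = 2m² - 4m + 3.
Then u(8) = 99.

99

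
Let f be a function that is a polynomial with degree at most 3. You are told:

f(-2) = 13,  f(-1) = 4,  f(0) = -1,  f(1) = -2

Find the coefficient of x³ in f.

First differences: -9, -5, -1. Second differences: 4, 4.
Level-2 differences are constant, so f has degree 2.
Fitting a degree-2 polynomial gives f(x) = 2x² - 3x - 1.
The coefficient of x³ is 0.

0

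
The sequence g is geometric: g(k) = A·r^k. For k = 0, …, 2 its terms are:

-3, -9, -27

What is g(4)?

-243

Consecutive ratio: -9/(-3) = 3, and -27/(-9) = 3, so r = 3.
Then A·3^0 = -3 gives A = -3, and g(k) = -3·3^k.
g(4) = -3·3^4 = -243.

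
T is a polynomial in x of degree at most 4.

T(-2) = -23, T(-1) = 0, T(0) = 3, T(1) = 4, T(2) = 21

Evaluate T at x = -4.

Write T(x) = ax^4 + bx³ + cx² + dx + e; the 5 given values yield a linear system in the 5 coefficients.
Solving, the leading coefficient vanishes, and T(x) = 3x³ - x² - x + 3.
Then T(-4) = -201.

-201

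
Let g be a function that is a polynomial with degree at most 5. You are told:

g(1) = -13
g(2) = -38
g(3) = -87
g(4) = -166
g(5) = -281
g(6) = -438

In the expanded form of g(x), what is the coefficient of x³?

Write g(x) = ax^5 + bx^4 + cx³ + dx² + ex + p; the 6 given values yield a linear system in the 6 coefficients.
Solving, the top 2 coefficients vanish, and g(x) = -x³ - 6x² - 6.
The coefficient of x³ is -1.

-1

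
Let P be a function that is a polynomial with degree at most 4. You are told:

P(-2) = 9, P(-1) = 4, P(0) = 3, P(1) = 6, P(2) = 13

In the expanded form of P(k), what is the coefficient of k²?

2

Write P(k) = ak^4 + bk³ + ck² + dk + e; the 5 given values yield a linear system in the 5 coefficients.
Solving, the top 2 coefficients vanish, and P(k) = 2k² + k + 3.
The coefficient of k² is 2.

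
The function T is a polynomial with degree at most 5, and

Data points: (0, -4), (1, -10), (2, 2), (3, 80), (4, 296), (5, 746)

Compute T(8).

First differences: -6, 12, 78, 216, 450. Second differences: 18, 66, 138, 234. Third differences: 48, 72, 96. Fourth differences: 24, 24.
Level-4 differences are constant, so T has degree 4.
Fitting a degree-4 polynomial gives T(k) = k^4 + 2k³ - 4k² - 5k - 4.
Then T(8) = 4820.

4820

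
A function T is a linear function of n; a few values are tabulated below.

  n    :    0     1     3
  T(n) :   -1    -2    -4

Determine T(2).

Write T(n) = an + b; the 3 given values yield a linear system in the 2 coefficients.
Solving, T(n) = -n - 1.
Then T(2) = -3.

-3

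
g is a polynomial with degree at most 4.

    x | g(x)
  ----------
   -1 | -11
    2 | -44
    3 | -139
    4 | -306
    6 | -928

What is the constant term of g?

2

Write g(x) = ax^4 + bx³ + cx² + dx + e; the 5 given values yield a linear system in the 5 coefficients.
Solving, the leading coefficient vanishes, and g(x) = -3x³ - 9x² + 7x + 2.
The constant term is g(0) = 2.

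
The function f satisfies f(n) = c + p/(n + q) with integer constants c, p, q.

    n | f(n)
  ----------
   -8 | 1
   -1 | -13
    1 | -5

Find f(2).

-4

(f(n) − c)(n + q) = p for each data point; the three points give a linear system in c and q, then p follows.
Solving: c = -1, q = 2, p = -12, so f(n) = -1 − 12/(n + 2).
Then f(2) = -1 − 12/4 = -4.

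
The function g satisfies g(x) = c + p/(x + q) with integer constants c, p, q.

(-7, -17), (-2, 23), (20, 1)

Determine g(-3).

(g(x) − c)(x + q) = p for each data point; the three points give a linear system in c and q, then p follows.
Solving: c = -1, q = 4, p = 48, so g(x) = -1 + 48/(x + 4).
Then g(-3) = -1 + 48/1 = 47.

47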